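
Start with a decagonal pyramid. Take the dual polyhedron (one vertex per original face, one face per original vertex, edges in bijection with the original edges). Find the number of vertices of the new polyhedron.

11

The base solid has V = 11, E = 20, F = 11.
The dual swaps V and F and preserves E: V′ = F = 11, E′ = E = 20, F′ = V = 11.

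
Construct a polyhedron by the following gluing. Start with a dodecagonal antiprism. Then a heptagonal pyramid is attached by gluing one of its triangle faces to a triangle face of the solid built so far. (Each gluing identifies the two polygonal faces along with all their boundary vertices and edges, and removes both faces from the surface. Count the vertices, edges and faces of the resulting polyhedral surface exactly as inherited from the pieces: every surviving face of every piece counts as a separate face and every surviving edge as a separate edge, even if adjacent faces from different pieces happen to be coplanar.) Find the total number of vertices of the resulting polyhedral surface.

A dodecagonal antiprism: V=24, E=48, F=26.
Attach a heptagonal pyramid (V=8, E=14, F=8) along a 3-gon: merge 3 vertices and 3 edges, delete both glued faces → V=29, E=59, F=32.
Check: V − E + F = 29 − 59 + 32 = 2.

29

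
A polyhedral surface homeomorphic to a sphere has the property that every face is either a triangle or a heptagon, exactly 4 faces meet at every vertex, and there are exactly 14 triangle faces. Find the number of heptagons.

Let x be the number of heptagons; then F = 14 + x.
Edge–face incidences: 2E = 3·14 + 7·x = 42 + 7x.
Every vertex has degree 4, so 4V = 2E.
Euler: V − E + F = 2 ⇒ (2E)/4 − E + (14 + x) = 2.
Multiply by 8: 2·(2E) − 4·(2E) + 8·(14 + x) = 16, i.e. 112 + 8x − 2·(42 + 7x) = 16.
Collecting terms: −6x + 28 = 16, so −6x = −12, so x = 2.
Then 2E = 42 + 7·2 = 56, so E = 28, V = 2E/4 = 14, F = 14 + 2 = 16.

2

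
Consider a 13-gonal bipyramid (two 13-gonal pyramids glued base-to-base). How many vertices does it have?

A bipyramid over an n-gon has 2n triangular faces and n + 2 vertices: V = 13 + 2 = 15, E = 3·13 = 39, F = 2·13 = 26.

15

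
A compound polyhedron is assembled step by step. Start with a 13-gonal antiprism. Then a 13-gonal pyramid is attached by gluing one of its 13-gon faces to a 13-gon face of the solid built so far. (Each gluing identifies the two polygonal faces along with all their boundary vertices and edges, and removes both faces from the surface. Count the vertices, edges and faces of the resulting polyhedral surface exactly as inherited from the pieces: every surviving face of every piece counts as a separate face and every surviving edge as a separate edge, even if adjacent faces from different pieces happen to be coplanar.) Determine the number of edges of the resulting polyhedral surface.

A 13-gonal antiprism: V=26, E=52, F=28.
Attach a 13-gonal pyramid (V=14, E=26, F=14) along a 13-gon: merge 13 vertices and 13 edges, delete both glued faces → V=27, E=65, F=40.
Check: V − E + F = 27 − 65 + 40 = 2.

65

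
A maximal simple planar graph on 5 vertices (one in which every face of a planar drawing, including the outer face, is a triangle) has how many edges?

9

In a plane triangulation 3F = 2E and V − E + F = 2, so E = 3V − 6 = 3·5 − 6 = 9.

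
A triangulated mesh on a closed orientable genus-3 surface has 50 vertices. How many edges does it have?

χ = 2 − 2·3 = -4, and every face is a triangle so 3F = 2E.
V − E + F = -4 with E = 3F/2 gives 50 − (3/2 − 1)·F = -4, so F = 108 and E = 162.

162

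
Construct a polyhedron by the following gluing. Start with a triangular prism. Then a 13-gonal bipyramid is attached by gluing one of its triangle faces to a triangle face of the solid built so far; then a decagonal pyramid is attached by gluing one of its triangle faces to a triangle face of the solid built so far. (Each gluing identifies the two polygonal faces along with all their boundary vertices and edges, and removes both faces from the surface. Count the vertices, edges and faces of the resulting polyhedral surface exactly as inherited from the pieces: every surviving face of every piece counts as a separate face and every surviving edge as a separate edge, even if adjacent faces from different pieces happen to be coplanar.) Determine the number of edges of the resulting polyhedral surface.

62

A triangular prism: V=6, E=9, F=5.
Attach a 13-gonal bipyramid (V=15, E=39, F=26) along a 3-gon: merge 3 vertices and 3 edges, delete both glued faces → V=18, E=45, F=29.
Attach a decagonal pyramid (V=11, E=20, F=11) along a 3-gon: merge 3 vertices and 3 edges, delete both glued faces → V=26, E=62, F=38.
Check: V − E + F = 26 − 62 + 38 = 2.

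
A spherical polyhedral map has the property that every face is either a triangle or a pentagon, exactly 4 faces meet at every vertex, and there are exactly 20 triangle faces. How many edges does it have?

60

Let x be the number of pentagons; then F = 20 + x.
Edge–face incidences: 2E = 3·20 + 5·x = 60 + 5x.
Every vertex has degree 4, so 4V = 2E.
Euler: V − E + F = 2 ⇒ (2E)/4 − E + (20 + x) = 2.
Multiply by 8: 2·(2E) − 4·(2E) + 8·(20 + x) = 16, i.e. 160 + 8x − 2·(60 + 5x) = 16.
Collecting terms: −2x + 40 = 16, so −2x = −24, so x = 12.
Then 2E = 60 + 5·12 = 120, so E = 60, V = 2E/4 = 30, F = 20 + 12 = 32.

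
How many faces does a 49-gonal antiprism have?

An antiprism on an n-gon has two n-gon caps and 2n triangles: V = 2·49 = 98, E = 4·49 = 196, F = 2·49 + 2 = 100.

100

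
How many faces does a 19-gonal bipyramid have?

A bipyramid over an n-gon has 2n triangular faces and n + 2 vertices: V = 19 + 2 = 21, E = 3·19 = 57, F = 2·19 = 38.

38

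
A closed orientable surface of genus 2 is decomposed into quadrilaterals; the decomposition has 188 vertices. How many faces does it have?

χ = 2 − 2·2 = -2, and every face is a square so 4F = 2E.
V − E + F = -2 with E = 4F/2 gives 188 − (4/2 − 1)·F = -2, so F = 190 and E = 380.

190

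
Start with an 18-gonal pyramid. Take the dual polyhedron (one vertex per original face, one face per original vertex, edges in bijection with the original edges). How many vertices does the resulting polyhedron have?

19

The base solid has V = 19, E = 36, F = 19.
The dual swaps V and F and preserves E: V′ = F = 19, E′ = E = 36, F′ = V = 19.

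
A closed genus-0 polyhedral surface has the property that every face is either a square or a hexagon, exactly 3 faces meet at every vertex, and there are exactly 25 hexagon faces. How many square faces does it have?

Let x be the number of squares; then F = 25 + x.
Edge–face incidences: 2E = 6·25 + 4·x = 150 + 4x.
Every vertex has degree 3, so 3V = 2E.
Euler: V − E + F = 2 ⇒ (2E)/3 − E + (25 + x) = 2.
Multiply by 6: 2·(2E) − 3·(2E) + 6·(25 + x) = 12, i.e. 150 + 6x − (150 + 4x) = 12.
Collecting terms: 2x = 12, so x = 6.
Then 2E = 150 + 4·6 = 174, so E = 87, V = 2E/3 = 58, F = 25 + 6 = 31.

6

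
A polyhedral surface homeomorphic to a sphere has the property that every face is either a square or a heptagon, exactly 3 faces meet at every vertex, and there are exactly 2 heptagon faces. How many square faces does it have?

7

Let x be the number of squares; then F = 2 + x.
Edge–face incidences: 2E = 7·2 + 4·x = 14 + 4x.
Every vertex has degree 3, so 3V = 2E.
Euler: V − E + F = 2 ⇒ (2E)/3 − E + (2 + x) = 2.
Multiply by 6: 2·(2E) − 3·(2E) + 6·(2 + x) = 12, i.e. 12 + 6x − (14 + 4x) = 12.
Collecting terms: 2x − 2 = 12, so 2x = 14, so x = 7.
Then 2E = 14 + 4·7 = 42, so E = 21, V = 2E/3 = 14, F = 2 + 7 = 9.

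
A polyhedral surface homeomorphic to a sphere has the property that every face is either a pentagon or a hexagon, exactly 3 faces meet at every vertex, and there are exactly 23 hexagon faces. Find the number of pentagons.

12

Let x be the number of pentagons; then F = 23 + x.
Edge–face incidences: 2E = 6·23 + 5·x = 138 + 5x.
Every vertex has degree 3, so 3V = 2E.
Euler: V − E + F = 2 ⇒ (2E)/3 − E + (23 + x) = 2.
Multiply by 6: 2·(2E) − 3·(2E) + 6·(23 + x) = 12, i.e. 138 + 6x − (138 + 5x) = 12.
Collecting terms: x = 12.
Then 2E = 138 + 5·12 = 198, so E = 99, V = 2E/3 = 66, F = 23 + 12 = 35.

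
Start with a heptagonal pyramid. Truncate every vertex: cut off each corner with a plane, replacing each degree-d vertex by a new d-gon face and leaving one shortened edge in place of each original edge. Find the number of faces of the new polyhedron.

The base solid has V = 8, E = 14, F = 8.
Truncation replaces each original edge-end by a new vertex, so V′ = 2E = 28.
Each original edge survives, and each old vertex of degree d contributes d new edges; summing degrees gives Σd = 2E, so E′ = E + 2E = 3E = 42.
Each original face survives and each original vertex becomes one new face: F′ = F + V = 16.

16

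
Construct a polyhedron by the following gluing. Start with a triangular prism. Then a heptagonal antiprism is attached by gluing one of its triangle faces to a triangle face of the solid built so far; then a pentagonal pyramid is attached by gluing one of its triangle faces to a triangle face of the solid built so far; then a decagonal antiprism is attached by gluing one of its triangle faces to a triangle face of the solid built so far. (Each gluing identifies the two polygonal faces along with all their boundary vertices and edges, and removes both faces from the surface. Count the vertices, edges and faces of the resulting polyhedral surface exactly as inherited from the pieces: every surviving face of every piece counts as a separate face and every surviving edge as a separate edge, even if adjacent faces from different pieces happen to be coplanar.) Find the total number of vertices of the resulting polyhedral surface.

37

A triangular prism: V=6, E=9, F=5.
Attach a heptagonal antiprism (V=14, E=28, F=16) along a 3-gon: merge 3 vertices and 3 edges, delete both glued faces → V=17, E=34, F=19.
Attach a pentagonal pyramid (V=6, E=10, F=6) along a 3-gon: merge 3 vertices and 3 edges, delete both glued faces → V=20, E=41, F=23.
Attach a decagonal antiprism (V=20, E=40, F=22) along a 3-gon: merge 3 vertices and 3 edges, delete both glued faces → V=37, E=78, F=43.
Check: V − E + F = 37 − 78 + 43 = 2.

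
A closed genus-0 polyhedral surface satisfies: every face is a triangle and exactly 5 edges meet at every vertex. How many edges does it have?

Each face has 3 edges and each edge borders two faces, so 2E = 3F.
Each vertex has degree 5, so 5V = 2E and hence V = 3F/5.
Euler: V − E + F = 2 ⇒ (3F/5) − (3F/2) + F = 2.
Multiply by 10: (6 − 15 + 10)F = 20, i.e. 1F = 20.
So F = 20, E = 3·20/2 = 30, V = 3·20/5 = 12.

30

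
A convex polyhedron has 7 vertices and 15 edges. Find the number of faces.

10

Here V − E + F = 2.
F = 2 − V + E = 2 − 7 + 15 = 10.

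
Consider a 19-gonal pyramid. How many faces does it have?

A pyramid on an n-gon base has one n-gon and n triangles: V = 19 + 1 = 20, E = 2·19 = 38, F = 19 + 1 = 20.

20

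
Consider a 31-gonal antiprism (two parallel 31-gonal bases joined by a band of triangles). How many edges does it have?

124

An antiprism on an n-gon has two n-gon caps and 2n triangles: V = 2·31 = 62, E = 4·31 = 124, F = 2·31 + 2 = 64.
Check: V − E + F = 62 − 124 + 64 = 2.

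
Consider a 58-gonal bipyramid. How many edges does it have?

A bipyramid over an n-gon has 2n triangular faces and n + 2 vertices: V = 58 + 2 = 60, E = 3·58 = 174, F = 2·58 = 116.

174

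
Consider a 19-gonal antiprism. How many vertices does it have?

38

An antiprism on an n-gon has two n-gon caps and 2n triangles: V = 2·19 = 38, E = 4·19 = 76, F = 2·19 + 2 = 40.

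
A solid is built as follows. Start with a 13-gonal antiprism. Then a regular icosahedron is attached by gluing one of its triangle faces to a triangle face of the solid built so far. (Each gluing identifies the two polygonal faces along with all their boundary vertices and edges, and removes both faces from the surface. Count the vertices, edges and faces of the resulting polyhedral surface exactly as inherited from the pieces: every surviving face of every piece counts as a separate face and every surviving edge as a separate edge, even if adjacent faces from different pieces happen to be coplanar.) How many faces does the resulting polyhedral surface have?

A 13-gonal antiprism: V=26, E=52, F=28.
Attach a regular icosahedron (V=12, E=30, F=20) along a 3-gon: merge 3 vertices and 3 edges, delete both glued faces → V=35, E=79, F=46.
Check: V − E + F = 35 − 79 + 46 = 2.

46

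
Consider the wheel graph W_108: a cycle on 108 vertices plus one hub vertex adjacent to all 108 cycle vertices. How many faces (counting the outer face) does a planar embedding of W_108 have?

109

W_108 has V = 108 + 1 = 109 vertices and E = 2·108 = 216 edges.
By Euler's formula F = 2 − V + E = 2 − 109 + 216 = 109.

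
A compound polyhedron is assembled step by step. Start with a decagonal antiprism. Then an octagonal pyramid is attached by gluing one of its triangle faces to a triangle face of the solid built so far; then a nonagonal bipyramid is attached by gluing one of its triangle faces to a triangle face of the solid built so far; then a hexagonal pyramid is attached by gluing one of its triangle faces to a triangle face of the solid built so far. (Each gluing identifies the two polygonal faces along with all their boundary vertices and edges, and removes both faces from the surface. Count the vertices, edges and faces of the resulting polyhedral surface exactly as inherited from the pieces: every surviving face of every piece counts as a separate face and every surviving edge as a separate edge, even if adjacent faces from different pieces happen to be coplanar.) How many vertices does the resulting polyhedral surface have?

A decagonal antiprism: V=20, E=40, F=22.
Attach an octagonal pyramid (V=9, E=16, F=9) along a 3-gon: merge 3 vertices and 3 edges, delete both glued faces → V=26, E=53, F=29.
Attach a nonagonal bipyramid (V=11, E=27, F=18) along a 3-gon: merge 3 vertices and 3 edges, delete both glued faces → V=34, E=77, F=45.
Attach a hexagonal pyramid (V=7, E=12, F=7) along a 3-gon: merge 3 vertices and 3 edges, delete both glued faces → V=38, E=86, F=50.
Check: V − E + F = 38 − 86 + 50 = 2.

38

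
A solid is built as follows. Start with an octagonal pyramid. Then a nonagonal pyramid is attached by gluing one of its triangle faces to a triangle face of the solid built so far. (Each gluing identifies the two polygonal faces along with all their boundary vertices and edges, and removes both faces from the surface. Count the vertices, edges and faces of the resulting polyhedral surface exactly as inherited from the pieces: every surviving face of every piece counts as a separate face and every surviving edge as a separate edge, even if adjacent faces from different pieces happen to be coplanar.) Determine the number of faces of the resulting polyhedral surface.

17

An octagonal pyramid: V=9, E=16, F=9.
Attach a nonagonal pyramid (V=10, E=18, F=10) along a 3-gon: merge 3 vertices and 3 edges, delete both glued faces → V=16, E=31, F=17.
Check: V − E + F = 16 − 31 + 17 = 2.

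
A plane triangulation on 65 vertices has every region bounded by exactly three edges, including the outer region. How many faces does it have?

In a plane triangulation 3F = 2E and V − E + F = 2, so F = 2V − 4 = 2·65 − 4 = 126.

126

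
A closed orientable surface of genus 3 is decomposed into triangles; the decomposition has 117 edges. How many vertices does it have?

35

χ = 2 − 2·3 = -4, and every face is a triangle so 3F = 2E.
F = 2E/3 = 78. Then V = -4 + E − F = -4 + 117 − 78 = 35.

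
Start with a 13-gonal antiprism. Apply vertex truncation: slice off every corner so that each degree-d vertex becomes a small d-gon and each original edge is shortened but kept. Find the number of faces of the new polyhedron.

54

The base solid has V = 26, E = 52, F = 28.
Truncation replaces each original edge-end by a new vertex, so V′ = 2E = 104.
Each original edge survives, and each old vertex of degree d contributes d new edges; summing degrees gives Σd = 2E, so E′ = E + 2E = 3E = 156.
Each original face survives and each original vertex becomes one new face: F′ = F + V = 54.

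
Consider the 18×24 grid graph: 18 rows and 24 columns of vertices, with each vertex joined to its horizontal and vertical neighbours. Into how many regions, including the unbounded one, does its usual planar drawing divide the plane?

The grid has V = 18·24 = 432 vertices and E = 18·23 + 24·17 = 822 edges.
F = 2 − V + E = 2 − 432 + 822 = 392.

392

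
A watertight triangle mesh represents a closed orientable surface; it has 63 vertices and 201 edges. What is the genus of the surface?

3

Every face is a triangle and each edge borders two faces, so 3F = 2·201, giving F = 134.
χ = V − E + F = 63 − 201 + 134 = -4.
For a closed orientable surface χ = 2 − 2g, so g = (2 − (-4))/2 = 3.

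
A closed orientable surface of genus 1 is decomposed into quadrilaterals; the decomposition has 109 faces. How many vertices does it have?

χ = 2 − 2·1 = 0, and every face is a square so 4F = 2E.
E = 4·109/2 = 218. Then V = 0 + E − F = 0 + 218 − 109 = 109.

109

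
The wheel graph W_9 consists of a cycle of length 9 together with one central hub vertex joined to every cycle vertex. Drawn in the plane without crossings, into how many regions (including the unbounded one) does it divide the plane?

10

W_9 has V = 9 + 1 = 10 vertices and E = 2·9 = 18 edges.
By Euler's formula F = 2 − V + E = 2 − 10 + 18 = 10.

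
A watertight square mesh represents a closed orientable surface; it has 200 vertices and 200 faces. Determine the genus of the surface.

1

Every face is a square, so 2E = 4·200 = 800, giving E = 400.
χ = V − E + F = 200 − 400 + 200 = 0.
For a closed orientable surface χ = 2 − 2g, so g = (2 − (0))/2 = 1.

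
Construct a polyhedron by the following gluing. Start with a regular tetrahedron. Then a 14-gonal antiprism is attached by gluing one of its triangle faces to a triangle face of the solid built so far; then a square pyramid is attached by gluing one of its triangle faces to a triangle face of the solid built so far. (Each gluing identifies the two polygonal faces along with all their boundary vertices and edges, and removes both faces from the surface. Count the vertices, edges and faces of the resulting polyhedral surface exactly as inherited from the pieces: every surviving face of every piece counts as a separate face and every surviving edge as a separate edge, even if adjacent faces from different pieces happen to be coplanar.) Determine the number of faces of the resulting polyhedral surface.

35

A regular tetrahedron: V=4, E=6, F=4.
Attach a 14-gonal antiprism (V=28, E=56, F=30) along a 3-gon: merge 3 vertices and 3 edges, delete both glued faces → V=29, E=59, F=32.
Attach a square pyramid (V=5, E=8, F=5) along a 3-gon: merge 3 vertices and 3 edges, delete both glued faces → V=31, E=64, F=35.
Check: V − E + F = 31 − 64 + 35 = 2.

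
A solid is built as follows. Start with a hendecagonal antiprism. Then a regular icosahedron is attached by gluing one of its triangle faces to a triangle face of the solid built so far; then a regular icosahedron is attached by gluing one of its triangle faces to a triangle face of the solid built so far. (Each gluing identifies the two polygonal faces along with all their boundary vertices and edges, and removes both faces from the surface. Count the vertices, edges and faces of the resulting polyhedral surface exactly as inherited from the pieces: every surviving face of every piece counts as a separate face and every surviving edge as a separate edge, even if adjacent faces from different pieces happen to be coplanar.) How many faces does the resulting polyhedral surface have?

60

A hendecagonal antiprism: V=22, E=44, F=24.
Attach a regular icosahedron (V=12, E=30, F=20) along a 3-gon: merge 3 vertices and 3 edges, delete both glued faces → V=31, E=71, F=42.
Attach a regular icosahedron (V=12, E=30, F=20) along a 3-gon: merge 3 vertices and 3 edges, delete both glued faces → V=40, E=98, F=60.
Check: V − E + F = 40 − 98 + 60 = 2.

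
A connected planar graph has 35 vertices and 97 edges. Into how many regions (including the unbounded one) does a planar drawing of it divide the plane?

64

Euler's formula for a connected plane graph: V − E + F = 2, so F = 2 − 35 + 97 = 64.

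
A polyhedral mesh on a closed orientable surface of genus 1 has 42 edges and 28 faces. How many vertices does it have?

14

For a closed orientable surface of genus 1, χ = 2 − 2·1 = 0.
V = 0 + E − F = 0 + 42 − 28 = 14.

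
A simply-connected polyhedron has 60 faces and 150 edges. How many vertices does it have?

Here V − E + F = 2.
V = 2 + E − F = 2 + 150 − 60 = 92.

92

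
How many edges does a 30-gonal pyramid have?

A pyramid on an n-gon base has one n-gon and n triangles: V = 30 + 1 = 31, E = 2·30 = 60, F = 30 + 1 = 31.

60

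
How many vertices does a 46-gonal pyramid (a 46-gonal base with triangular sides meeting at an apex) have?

47

A pyramid on an n-gon base has one n-gon and n triangles: V = 46 + 1 = 47, E = 2·46 = 92, F = 46 + 1 = 47.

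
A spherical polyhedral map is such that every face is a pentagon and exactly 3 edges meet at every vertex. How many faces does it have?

12

Each face has 5 edges and each edge borders two faces, so 2E = 5F.
Each vertex has degree 3, so 3V = 2E and hence V = 5F/3.
Euler: V − E + F = 2 ⇒ (5F/3) − (5F/2) + F = 2.
Multiply by 6: (10 − 15 + 6)F = 12, i.e. 1F = 12.
So F = 12, E = 5·12/2 = 30, V = 5·12/3 = 20.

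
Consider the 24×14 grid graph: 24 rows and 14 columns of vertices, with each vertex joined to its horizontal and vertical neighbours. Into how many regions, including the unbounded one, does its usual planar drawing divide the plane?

300

The grid has V = 24·14 = 336 vertices and E = 24·13 + 14·23 = 634 edges.
F = 2 − V + E = 2 − 336 + 634 = 300.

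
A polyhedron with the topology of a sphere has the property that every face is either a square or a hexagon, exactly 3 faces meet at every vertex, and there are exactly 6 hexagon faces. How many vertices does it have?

20

Let x be the number of squares; then F = 6 + x.
Edge–face incidences: 2E = 6·6 + 4·x = 36 + 4x.
Every vertex has degree 3, so 3V = 2E.
Euler: V − E + F = 2 ⇒ (2E)/3 − E + (6 + x) = 2.
Multiply by 6: 2·(2E) − 3·(2E) + 6·(6 + x) = 12, i.e. 36 + 6x − (36 + 4x) = 12.
Collecting terms: 2x = 12, so x = 6.
Then 2E = 36 + 4·6 = 60, so E = 30, V = 2E/3 = 20, F = 6 + 6 = 12.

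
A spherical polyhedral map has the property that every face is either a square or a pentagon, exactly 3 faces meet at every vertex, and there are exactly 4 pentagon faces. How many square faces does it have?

4

Let x be the number of squares; then F = 4 + x.
Edge–face incidences: 2E = 5·4 + 4·x = 20 + 4x.
Every vertex has degree 3, so 3V = 2E.
Euler: V − E + F = 2 ⇒ (2E)/3 − E + (4 + x) = 2.
Multiply by 6: 2·(2E) − 3·(2E) + 6·(4 + x) = 12, i.e. 24 + 6x − (20 + 4x) = 12.
Collecting terms: 2x + 4 = 12, so 2x = 8, so x = 4.
Then 2E = 20 + 4·4 = 36, so E = 18, V = 2E/3 = 12, F = 4 + 4 = 8.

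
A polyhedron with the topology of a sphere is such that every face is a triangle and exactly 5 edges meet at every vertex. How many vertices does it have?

Each face has 3 edges and each edge borders two faces, so 2E = 3F.
Each vertex has degree 5, so 5V = 2E and hence V = 3F/5.
Euler: V − E + F = 2 ⇒ (3F/5) − (3F/2) + F = 2.
Multiply by 10: (6 − 15 + 10)F = 20, i.e. 1F = 20.
So F = 20, E = 3·20/2 = 30, V = 3·20/5 = 12.

12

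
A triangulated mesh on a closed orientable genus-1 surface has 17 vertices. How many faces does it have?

χ = 2 − 2·1 = 0, and every face is a triangle so 3F = 2E.
V − E + F = 0 with E = 3F/2 gives 17 − (3/2 − 1)·F = 0, so F = 34 and E = 51.

34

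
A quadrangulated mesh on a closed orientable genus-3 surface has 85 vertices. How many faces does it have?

89

χ = 2 − 2·3 = -4, and every face is a square so 4F = 2E.
V − E + F = -4 with E = 4F/2 gives 85 − (4/2 − 1)·F = -4, so F = 89 and E = 178.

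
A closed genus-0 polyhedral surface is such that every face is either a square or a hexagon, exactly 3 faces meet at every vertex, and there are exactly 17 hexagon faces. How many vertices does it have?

Let x be the number of squares; then F = 17 + x.
Edge–face incidences: 2E = 6·17 + 4·x = 102 + 4x.
Every vertex has degree 3, so 3V = 2E.
Euler: V − E + F = 2 ⇒ (2E)/3 − E + (17 + x) = 2.
Multiply by 6: 2·(2E) − 3·(2E) + 6·(17 + x) = 12, i.e. 102 + 6x − (102 + 4x) = 12.
Collecting terms: 2x = 12, so x = 6.
Then 2E = 102 + 4·6 = 126, so E = 63, V = 2E/3 = 42, F = 17 + 6 = 23.

42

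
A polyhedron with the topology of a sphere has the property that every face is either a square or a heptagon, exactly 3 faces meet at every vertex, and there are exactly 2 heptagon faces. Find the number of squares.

Let x be the number of squares; then F = 2 + x.
Edge–face incidences: 2E = 7·2 + 4·x = 14 + 4x.
Every vertex has degree 3, so 3V = 2E.
Euler: V − E + F = 2 ⇒ (2E)/3 − E + (2 + x) = 2.
Multiply by 6: 2·(2E) − 3·(2E) + 6·(2 + x) = 12, i.e. 12 + 6x − (14 + 4x) = 12.
Collecting terms: 2x − 2 = 12, so 2x = 14, so x = 7.
Then 2E = 14 + 4·7 = 42, so E = 21, V = 2E/3 = 14, F = 2 + 7 = 9.

7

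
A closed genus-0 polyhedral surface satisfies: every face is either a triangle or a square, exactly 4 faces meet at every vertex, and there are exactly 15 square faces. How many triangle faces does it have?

8

Let x be the number of triangles; then F = 15 + x.
Edge–face incidences: 2E = 4·15 + 3·x = 60 + 3x.
Every vertex has degree 4, so 4V = 2E.
Euler: V − E + F = 2 ⇒ (2E)/4 − E + (15 + x) = 2.
Multiply by 8: 2·(2E) − 4·(2E) + 8·(15 + x) = 16, i.e. 120 + 8x − 2·(60 + 3x) = 16.
Collecting terms: 2x = 16, so x = 8.
Then 2E = 60 + 3·8 = 84, so E = 42, V = 2E/4 = 21, F = 15 + 8 = 23.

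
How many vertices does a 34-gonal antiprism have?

68

An antiprism on an n-gon has two n-gon caps and 2n triangles: V = 2·34 = 68, E = 4·34 = 136, F = 2·34 + 2 = 70.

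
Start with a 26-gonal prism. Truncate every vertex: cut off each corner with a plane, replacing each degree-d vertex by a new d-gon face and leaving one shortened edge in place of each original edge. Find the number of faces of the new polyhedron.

80

The base solid has V = 52, E = 78, F = 28.
Truncation replaces each original edge-end by a new vertex, so V′ = 2E = 156.
Each original edge survives, and each old vertex of degree d contributes d new edges; summing degrees gives Σd = 2E, so E′ = E + 2E = 3E = 234.
Each original face survives and each original vertex becomes one new face: F′ = F + V = 80.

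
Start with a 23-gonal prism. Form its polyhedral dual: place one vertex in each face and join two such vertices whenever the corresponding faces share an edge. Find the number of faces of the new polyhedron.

46

The base solid has V = 46, E = 69, F = 25.
The dual swaps V and F and preserves E: V′ = F = 25, E′ = E = 69, F′ = V = 46.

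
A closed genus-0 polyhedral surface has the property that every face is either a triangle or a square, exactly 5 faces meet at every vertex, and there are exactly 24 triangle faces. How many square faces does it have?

2

Let x be the number of squares; then F = 24 + x.
Edge–face incidences: 2E = 3·24 + 4·x = 72 + 4x.
Every vertex has degree 5, so 5V = 2E.
Euler: V − E + F = 2 ⇒ (2E)/5 − E + (24 + x) = 2.
Multiply by 10: 2·(2E) − 5·(2E) + 10·(24 + x) = 20, i.e. 240 + 10x − 3·(72 + 4x) = 20.
Collecting terms: −2x + 24 = 20, so −2x = −4, so x = 2.
Then 2E = 72 + 4·2 = 80, so E = 40, V = 2E/5 = 16, F = 24 + 2 = 26.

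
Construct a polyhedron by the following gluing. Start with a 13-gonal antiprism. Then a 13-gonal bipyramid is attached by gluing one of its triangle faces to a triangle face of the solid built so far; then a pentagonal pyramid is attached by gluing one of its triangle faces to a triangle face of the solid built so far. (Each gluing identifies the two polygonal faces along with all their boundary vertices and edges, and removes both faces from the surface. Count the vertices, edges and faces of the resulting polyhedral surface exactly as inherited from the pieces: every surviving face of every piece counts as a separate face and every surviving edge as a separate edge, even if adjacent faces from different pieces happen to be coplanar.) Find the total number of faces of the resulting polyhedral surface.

56

A 13-gonal antiprism: V=26, E=52, F=28.
Attach a 13-gonal bipyramid (V=15, E=39, F=26) along a 3-gon: merge 3 vertices and 3 edges, delete both glued faces → V=38, E=88, F=52.
Attach a pentagonal pyramid (V=6, E=10, F=6) along a 3-gon: merge 3 vertices and 3 edges, delete both glued faces → V=41, E=95, F=56.
Check: V − E + F = 41 − 95 + 56 = 2.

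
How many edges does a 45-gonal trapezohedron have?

The n-trapezohedron (dual of the n-antiprism) has V = 2·45 + 2 = 92, E = 4·45 = 180, F = 2·45 = 90.

180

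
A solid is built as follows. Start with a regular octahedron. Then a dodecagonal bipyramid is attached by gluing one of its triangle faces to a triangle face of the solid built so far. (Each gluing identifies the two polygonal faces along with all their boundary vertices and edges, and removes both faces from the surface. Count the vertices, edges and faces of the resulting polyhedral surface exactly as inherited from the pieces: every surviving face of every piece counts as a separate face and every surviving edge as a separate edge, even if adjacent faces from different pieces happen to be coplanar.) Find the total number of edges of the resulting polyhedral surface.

A regular octahedron: V=6, E=12, F=8.
Attach a dodecagonal bipyramid (V=14, E=36, F=24) along a 3-gon: merge 3 vertices and 3 edges, delete both glued faces → V=17, E=45, F=30.
Check: V − E + F = 17 − 45 + 30 = 2.

45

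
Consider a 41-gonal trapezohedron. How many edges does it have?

164

The n-trapezohedron (dual of the n-antiprism) has V = 2·41 + 2 = 84, E = 4·41 = 164, F = 2·41 = 82.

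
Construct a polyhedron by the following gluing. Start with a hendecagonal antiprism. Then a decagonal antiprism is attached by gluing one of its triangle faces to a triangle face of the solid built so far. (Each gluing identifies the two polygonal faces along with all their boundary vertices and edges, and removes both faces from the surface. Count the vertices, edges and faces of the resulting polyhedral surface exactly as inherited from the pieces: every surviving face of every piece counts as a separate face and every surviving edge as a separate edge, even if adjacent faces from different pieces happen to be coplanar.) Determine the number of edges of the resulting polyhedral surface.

A hendecagonal antiprism: V=22, E=44, F=24.
Attach a decagonal antiprism (V=20, E=40, F=22) along a 3-gon: merge 3 vertices and 3 edges, delete both glued faces → V=39, E=81, F=44.
Check: V − E + F = 39 − 81 + 44 = 2.

81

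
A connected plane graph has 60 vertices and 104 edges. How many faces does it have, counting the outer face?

Euler's formula for a connected plane graph: V − E + F = 2, so F = 2 − 60 + 104 = 46.

46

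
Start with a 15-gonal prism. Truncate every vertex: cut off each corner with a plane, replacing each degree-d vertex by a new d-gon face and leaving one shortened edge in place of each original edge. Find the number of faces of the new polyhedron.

47

The base solid has V = 30, E = 45, F = 17.
Truncation replaces each original edge-end by a new vertex, so V′ = 2E = 90.
Each original edge survives, and each old vertex of degree d contributes d new edges; summing degrees gives Σd = 2E, so E′ = E + 2E = 3E = 135.
Each original face survives and each original vertex becomes one new face: F′ = F + V = 47.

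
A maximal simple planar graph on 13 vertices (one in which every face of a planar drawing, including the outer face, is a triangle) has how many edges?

In a plane triangulation 3F = 2E and V − E + F = 2, so E = 3V − 6 = 3·13 − 6 = 33.

33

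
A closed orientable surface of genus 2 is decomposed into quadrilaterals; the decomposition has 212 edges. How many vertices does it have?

χ = 2 − 2·2 = -2, and every face is a square so 4F = 2E.
F = 2E/4 = 106. Then V = -2 + E − F = -2 + 212 − 106 = 104.

104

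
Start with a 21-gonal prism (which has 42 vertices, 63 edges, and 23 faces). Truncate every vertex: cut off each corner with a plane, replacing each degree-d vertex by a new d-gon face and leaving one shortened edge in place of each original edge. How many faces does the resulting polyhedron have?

Truncation replaces each original edge-end by a new vertex, so V′ = 2E = 126.
Each original edge survives, and each old vertex of degree d contributes d new edges; summing degrees gives Σd = 2E, so E′ = E + 2E = 3E = 189.
Each original face survives and each original vertex becomes one new face: F′ = F + V = 65.

65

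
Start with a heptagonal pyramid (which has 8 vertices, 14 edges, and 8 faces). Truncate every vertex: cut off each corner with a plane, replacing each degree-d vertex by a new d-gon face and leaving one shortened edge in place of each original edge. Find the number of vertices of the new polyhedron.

Truncation replaces each original edge-end by a new vertex, so V′ = 2E = 28.
Each original edge survives, and each old vertex of degree d contributes d new edges; summing degrees gives Σd = 2E, so E′ = E + 2E = 3E = 42.
Each original face survives and each original vertex becomes one new face: F′ = F + V = 16.

28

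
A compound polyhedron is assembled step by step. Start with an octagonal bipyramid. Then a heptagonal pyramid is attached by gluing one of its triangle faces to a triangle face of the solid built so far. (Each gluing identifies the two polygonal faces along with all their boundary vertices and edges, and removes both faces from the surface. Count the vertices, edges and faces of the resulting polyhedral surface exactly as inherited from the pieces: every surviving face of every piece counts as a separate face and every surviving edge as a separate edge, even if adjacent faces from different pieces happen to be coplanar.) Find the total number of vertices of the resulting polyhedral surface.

An octagonal bipyramid: V=10, E=24, F=16.
Attach a heptagonal pyramid (V=8, E=14, F=8) along a 3-gon: merge 3 vertices and 3 edges, delete both glued faces → V=15, E=35, F=22.
Check: V − E + F = 15 − 35 + 22 = 2.

15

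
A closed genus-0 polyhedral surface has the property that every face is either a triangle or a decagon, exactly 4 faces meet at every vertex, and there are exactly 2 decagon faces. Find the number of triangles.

Let x be the number of triangles; then F = 2 + x.
Edge–face incidences: 2E = 10·2 + 3·x = 20 + 3x.
Every vertex has degree 4, so 4V = 2E.
Euler: V − E + F = 2 ⇒ (2E)/4 − E + (2 + x) = 2.
Multiply by 8: 2·(2E) − 4·(2E) + 8·(2 + x) = 16, i.e. 16 + 8x − 2·(20 + 3x) = 16.
Collecting terms: 2x − 24 = 16, so 2x = 40, so x = 20.
Then 2E = 20 + 3·20 = 80, so E = 40, V = 2E/4 = 20, F = 2 + 20 = 22.

20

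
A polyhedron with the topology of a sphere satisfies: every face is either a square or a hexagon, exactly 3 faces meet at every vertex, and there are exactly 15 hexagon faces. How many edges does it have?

57

Let x be the number of squares; then F = 15 + x.
Edge–face incidences: 2E = 6·15 + 4·x = 90 + 4x.
Every vertex has degree 3, so 3V = 2E.
Euler: V − E + F = 2 ⇒ (2E)/3 − E + (15 + x) = 2.
Multiply by 6: 2·(2E) − 3·(2E) + 6·(15 + x) = 12, i.e. 90 + 6x − (90 + 4x) = 12.
Collecting terms: 2x = 12, so x = 6.
Then 2E = 90 + 4·6 = 114, so E = 57, V = 2E/3 = 38, F = 15 + 6 = 21.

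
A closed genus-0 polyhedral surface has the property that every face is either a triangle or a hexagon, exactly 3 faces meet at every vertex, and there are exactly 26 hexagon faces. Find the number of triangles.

Let x be the number of triangles; then F = 26 + x.
Edge–face incidences: 2E = 6·26 + 3·x = 156 + 3x.
Every vertex has degree 3, so 3V = 2E.
Euler: V − E + F = 2 ⇒ (2E)/3 − E + (26 + x) = 2.
Multiply by 6: 2·(2E) − 3·(2E) + 6·(26 + x) = 12, i.e. 156 + 6x − (156 + 3x) = 12.
Collecting terms: 3x = 12, so x = 4.
Then 2E = 156 + 3·4 = 168, so E = 84, V = 2E/3 = 56, F = 26 + 4 = 30.

4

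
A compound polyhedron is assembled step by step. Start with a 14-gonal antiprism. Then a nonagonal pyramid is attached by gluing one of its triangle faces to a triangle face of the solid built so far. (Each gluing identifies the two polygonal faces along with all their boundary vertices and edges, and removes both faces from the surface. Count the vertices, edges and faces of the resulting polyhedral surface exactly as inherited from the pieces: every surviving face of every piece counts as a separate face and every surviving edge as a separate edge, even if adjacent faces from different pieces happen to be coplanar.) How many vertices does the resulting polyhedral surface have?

35

A 14-gonal antiprism: V=28, E=56, F=30.
Attach a nonagonal pyramid (V=10, E=18, F=10) along a 3-gon: merge 3 vertices and 3 edges, delete both glued faces → V=35, E=71, F=38.
Check: V − E + F = 35 − 71 + 38 = 2.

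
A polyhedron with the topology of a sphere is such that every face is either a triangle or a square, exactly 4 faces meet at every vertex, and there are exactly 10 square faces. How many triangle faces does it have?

Let x be the number of triangles; then F = 10 + x.
Edge–face incidences: 2E = 4·10 + 3·x = 40 + 3x.
Every vertex has degree 4, so 4V = 2E.
Euler: V − E + F = 2 ⇒ (2E)/4 − E + (10 + x) = 2.
Multiply by 8: 2·(2E) − 4·(2E) + 8·(10 + x) = 16, i.e. 80 + 8x − 2·(40 + 3x) = 16.
Collecting terms: 2x = 16, so x = 8.
Then 2E = 40 + 3·8 = 64, so E = 32, V = 2E/4 = 16, F = 10 + 8 = 18.

8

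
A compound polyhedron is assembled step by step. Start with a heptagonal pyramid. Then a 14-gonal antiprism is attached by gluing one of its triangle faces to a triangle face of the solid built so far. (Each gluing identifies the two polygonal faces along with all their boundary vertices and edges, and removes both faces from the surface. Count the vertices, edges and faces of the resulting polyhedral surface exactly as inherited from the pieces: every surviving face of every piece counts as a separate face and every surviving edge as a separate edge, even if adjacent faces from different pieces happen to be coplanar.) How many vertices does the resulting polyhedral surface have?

A heptagonal pyramid: V=8, E=14, F=8.
Attach a 14-gonal antiprism (V=28, E=56, F=30) along a 3-gon: merge 3 vertices and 3 edges, delete both glued faces → V=33, E=67, F=36.
Check: V − E + F = 33 − 67 + 36 = 2.

33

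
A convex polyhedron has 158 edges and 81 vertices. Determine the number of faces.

79

Here V − E + F = 2.
F = 2 − V + E = 2 − 81 + 158 = 79.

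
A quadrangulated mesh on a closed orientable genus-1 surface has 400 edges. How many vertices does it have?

200

χ = 2 − 2·1 = 0, and every face is a square so 4F = 2E.
F = 2E/4 = 200. Then V = 0 + E − F = 0 + 400 − 200 = 200.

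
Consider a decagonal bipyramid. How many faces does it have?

20

A bipyramid over an n-gon has 2n triangular faces and n + 2 vertices: V = 10 + 2 = 12, E = 3·10 = 30, F = 2·10 = 20.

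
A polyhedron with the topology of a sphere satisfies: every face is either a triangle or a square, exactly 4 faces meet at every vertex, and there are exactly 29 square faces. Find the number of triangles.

8

Let x be the number of triangles; then F = 29 + x.
Edge–face incidences: 2E = 4·29 + 3·x = 116 + 3x.
Every vertex has degree 4, so 4V = 2E.
Euler: V − E + F = 2 ⇒ (2E)/4 − E + (29 + x) = 2.
Multiply by 8: 2·(2E) − 4·(2E) + 8·(29 + x) = 16, i.e. 232 + 8x − 2·(116 + 3x) = 16.
Collecting terms: 2x = 16, so x = 8.
Then 2E = 116 + 3·8 = 140, so E = 70, V = 2E/4 = 35, F = 29 + 8 = 37.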